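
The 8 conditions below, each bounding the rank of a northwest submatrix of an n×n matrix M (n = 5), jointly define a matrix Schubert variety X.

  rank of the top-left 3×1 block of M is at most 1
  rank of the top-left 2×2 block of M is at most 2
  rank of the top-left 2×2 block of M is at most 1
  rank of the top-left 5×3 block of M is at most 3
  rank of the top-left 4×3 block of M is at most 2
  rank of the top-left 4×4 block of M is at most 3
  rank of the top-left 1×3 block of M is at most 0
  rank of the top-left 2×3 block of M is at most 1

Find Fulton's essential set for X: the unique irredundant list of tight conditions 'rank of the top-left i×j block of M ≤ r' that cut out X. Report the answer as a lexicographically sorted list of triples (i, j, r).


Propagating the 8 rank bounds to every northwest block:

  i=1: 0  0  0  1  1
  i=2: 1  1  1  2  2
  i=3: 1  2  2  3  3
  i=4: 1  2  2  3  4
  i=5: 1  2  3  4  5

giving w = (4, 1, 2, 5, 3) via Δ²R.

ℓ(w)=4; the 2 essential cells (i,j,r):

[(1, 3, 0), (4, 3, 2)]


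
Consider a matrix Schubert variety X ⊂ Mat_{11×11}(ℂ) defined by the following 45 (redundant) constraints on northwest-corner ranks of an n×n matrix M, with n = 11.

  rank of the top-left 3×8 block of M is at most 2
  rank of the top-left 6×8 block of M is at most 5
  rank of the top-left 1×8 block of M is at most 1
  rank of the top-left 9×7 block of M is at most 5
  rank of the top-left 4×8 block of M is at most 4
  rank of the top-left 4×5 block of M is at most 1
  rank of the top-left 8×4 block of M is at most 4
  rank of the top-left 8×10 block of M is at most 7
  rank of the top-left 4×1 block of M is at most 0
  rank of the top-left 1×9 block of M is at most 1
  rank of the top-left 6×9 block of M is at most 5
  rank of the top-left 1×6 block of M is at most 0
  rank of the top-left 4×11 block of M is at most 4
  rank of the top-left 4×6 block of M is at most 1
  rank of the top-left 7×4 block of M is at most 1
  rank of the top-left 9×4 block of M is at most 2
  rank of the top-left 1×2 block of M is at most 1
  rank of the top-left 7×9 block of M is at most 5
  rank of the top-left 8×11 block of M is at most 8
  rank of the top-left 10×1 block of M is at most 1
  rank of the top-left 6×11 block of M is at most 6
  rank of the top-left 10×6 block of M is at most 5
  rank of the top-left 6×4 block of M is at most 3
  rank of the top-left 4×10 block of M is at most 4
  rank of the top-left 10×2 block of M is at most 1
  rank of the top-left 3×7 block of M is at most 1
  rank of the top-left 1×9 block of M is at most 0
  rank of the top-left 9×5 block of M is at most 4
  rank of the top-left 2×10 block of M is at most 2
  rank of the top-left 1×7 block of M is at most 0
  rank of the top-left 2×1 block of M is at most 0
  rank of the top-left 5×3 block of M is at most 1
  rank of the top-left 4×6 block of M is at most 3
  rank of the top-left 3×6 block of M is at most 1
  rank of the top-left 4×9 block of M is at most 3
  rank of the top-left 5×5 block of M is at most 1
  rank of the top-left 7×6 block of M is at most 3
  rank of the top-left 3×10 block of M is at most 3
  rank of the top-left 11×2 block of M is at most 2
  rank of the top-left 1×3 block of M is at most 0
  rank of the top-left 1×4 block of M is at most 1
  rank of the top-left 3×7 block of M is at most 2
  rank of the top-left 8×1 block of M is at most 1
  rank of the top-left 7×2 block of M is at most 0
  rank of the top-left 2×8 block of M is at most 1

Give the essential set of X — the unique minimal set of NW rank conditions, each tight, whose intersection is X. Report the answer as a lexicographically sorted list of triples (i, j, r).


Reconstructing r_w from the 45 given conditions:

  row 1: 0, 0, 0, 0, 0, 0, 0, 0, 0, 1, 1
  row 2: 0, 0, 1, 1, 1, 1, 1, 1, 1, 2, 2
  row 3: 0, 0, 1, 1, 1, 1, 1, 2, 2, 3, 3
  row 4: 0, 0, 1, 1, 1, 1, 2, 3, 3, 4, 4
  row 5: 0, 0, 1, 1, 1, 2, 3, 4, 4, 5, 5
  row 6: 0, 0, 1, 1, 2, 3, 4, 5, 5, 6, 6
  row 7: 0, 0, 1, 1, 2, 3, 4, 5, 5, 6, 7
  row 8: 1, 1, 2, 2, 3, 4, 5, 6, 6, 7, 8
  row 9: 1, 1, 2, 2, 3, 4, 5, 6, 7, 8, 9
  row 10: 1, 1, 2, 3, 4, 5, 6, 7, 8, 9, 10
  row 11: 1, 2, 3, 4, 5, 6, 7, 8, 9, 10, 11

hence w(1..11) = (10, 3, 8, 7, 6, 5, 11, 1, 9, 4, 2).

Rothe diagram D(w) (36 cells), 9 SE-corners (essential conditions):

[(1, 9, 0), (3, 7, 1), (4, 6, 1), (5, 5, 1), (7, 2, 0), (7, 4, 1), (7, 9, 5), (9, 4, 2), (10, 2, 1)]


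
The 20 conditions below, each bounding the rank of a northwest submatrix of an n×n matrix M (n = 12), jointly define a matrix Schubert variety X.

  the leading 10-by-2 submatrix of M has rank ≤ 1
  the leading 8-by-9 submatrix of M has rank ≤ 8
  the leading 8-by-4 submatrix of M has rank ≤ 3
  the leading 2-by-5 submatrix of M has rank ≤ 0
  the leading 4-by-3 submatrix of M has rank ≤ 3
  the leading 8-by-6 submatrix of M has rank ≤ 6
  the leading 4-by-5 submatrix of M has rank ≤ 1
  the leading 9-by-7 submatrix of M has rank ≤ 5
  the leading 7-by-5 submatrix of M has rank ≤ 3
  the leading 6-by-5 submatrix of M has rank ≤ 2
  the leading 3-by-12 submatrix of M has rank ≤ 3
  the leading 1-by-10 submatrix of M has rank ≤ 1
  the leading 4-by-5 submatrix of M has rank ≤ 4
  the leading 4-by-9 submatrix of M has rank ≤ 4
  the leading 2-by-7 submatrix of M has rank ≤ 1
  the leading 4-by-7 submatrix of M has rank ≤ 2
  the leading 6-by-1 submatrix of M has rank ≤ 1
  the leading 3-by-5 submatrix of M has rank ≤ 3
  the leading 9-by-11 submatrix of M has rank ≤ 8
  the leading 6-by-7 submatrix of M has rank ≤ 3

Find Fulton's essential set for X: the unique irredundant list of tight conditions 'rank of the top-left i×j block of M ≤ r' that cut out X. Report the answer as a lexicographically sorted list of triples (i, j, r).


Reconstructing r_w from the 20 given conditions:

  i=1: 0 0 0 0 0 1 1 1 1 1 1 1
  i=2: 0 0 0 0 0 1 1 2 2 2 2 2
  i=3: 1 1 1 1 1 2 2 3 3 3 3 3
  i=4: 1 1 1 1 1 2 2 3 4 4 4 4
  i=5: 1 1 2 2 2 3 3 4 5 5 5 5
  i=6: 1 1 2 2 2 3 3 4 5 6 6 6
  i=7: 1 1 2 3 3 4 4 5 6 7 7 7
  i=8: 1 1 2 3 4 5 5 6 7 8 8 8
  i=9: 1 1 2 3 4 5 5 6 7 8 8 9
  i=10: 1 1 2 3 4 5 6 7 8 9 9 10
  i=11: 1 2 3 4 5 6 7 8 9 10 10 11
  i=12: 1 2 3 4 5 6 7 8 9 10 11 12

hence w(1..12) = (6, 8, 1, 9, 3, 10, 4, 5, 12, 7, 2, 11).

Rothe diagram D(w) (27 cells), 9 SE-corners (essential conditions):

[(2, 5, 0), (2, 7, 1), (4, 5, 1), (4, 7, 2), (6, 5, 2), (6, 7, 3), (9, 7, 5), (9, 11, 8), (10, 2, 1)]


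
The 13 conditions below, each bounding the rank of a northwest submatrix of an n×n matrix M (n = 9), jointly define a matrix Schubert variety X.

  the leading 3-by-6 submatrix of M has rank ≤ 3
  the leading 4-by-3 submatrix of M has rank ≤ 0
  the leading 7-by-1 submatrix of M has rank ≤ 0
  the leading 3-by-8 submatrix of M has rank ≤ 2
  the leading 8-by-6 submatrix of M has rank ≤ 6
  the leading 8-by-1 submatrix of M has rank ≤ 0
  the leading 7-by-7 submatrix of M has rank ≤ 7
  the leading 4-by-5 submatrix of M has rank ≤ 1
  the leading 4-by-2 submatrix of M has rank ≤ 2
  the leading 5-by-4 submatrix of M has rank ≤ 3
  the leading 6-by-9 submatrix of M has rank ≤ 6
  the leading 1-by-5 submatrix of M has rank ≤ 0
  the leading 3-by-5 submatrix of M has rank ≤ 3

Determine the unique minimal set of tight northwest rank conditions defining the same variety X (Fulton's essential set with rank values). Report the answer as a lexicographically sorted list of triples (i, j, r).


Rank table r_w(9×9) implied by the 13 constraints:

  row 1: 0 0 0 0 0 1 1 1 1
  row 2: 0 0 0 1 1 2 2 2 2
  row 3: 0 0 0 1 1 2 2 2 3
  row 4: 0 0 0 1 1 2 3 3 4
  row 5: 0 1 1 2 2 3 4 4 5
  row 6: 0 1 2 3 3 4 5 5 6
  row 7: 0 1 2 3 4 5 6 6 7
  row 8: 0 1 2 3 4 5 6 7 8
  row 9: 1 2 3 4 5 6 7 8 9

so w = (6, 4, 9, 7, 2, 3, 5, 8, 1).

5 SE-corners of the 22-cell Rothe diagram give Ess(w):

[(1, 5, 0), (3, 8, 2), (4, 3, 0), (4, 5, 1), (8, 1, 0)]


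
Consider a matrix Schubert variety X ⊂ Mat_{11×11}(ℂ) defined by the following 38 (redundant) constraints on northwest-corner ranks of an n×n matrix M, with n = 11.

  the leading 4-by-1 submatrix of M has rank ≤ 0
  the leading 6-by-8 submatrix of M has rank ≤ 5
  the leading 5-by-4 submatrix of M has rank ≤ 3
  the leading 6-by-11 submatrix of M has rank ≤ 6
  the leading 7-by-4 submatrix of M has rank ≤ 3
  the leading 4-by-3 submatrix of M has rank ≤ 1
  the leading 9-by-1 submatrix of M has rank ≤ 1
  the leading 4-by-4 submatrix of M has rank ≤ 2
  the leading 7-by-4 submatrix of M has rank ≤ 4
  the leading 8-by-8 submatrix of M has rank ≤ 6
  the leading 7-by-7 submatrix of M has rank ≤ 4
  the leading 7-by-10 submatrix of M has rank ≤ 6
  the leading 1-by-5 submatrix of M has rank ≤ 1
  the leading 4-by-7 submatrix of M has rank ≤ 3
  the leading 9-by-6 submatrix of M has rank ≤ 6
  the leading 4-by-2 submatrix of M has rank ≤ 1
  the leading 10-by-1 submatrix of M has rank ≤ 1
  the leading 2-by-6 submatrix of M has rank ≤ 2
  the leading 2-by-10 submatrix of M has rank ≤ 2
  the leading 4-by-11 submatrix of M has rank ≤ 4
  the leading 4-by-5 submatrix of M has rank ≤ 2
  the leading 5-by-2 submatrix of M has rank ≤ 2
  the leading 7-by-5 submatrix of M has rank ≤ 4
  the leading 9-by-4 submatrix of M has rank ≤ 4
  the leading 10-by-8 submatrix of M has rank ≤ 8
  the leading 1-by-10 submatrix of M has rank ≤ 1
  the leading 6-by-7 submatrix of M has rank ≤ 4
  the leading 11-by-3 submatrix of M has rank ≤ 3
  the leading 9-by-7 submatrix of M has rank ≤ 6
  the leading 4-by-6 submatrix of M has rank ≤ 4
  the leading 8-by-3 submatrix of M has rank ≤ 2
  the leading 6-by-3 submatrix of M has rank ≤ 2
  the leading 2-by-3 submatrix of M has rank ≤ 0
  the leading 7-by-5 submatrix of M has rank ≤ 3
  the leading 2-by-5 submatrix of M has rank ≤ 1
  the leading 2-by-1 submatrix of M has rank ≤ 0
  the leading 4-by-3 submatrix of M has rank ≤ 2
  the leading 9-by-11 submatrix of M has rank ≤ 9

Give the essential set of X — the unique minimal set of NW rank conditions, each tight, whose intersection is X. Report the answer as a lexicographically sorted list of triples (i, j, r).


Rank table r_w(11×11) implied by the 38 constraints:

  R[1]: 0 0 0 1 1 1 1 1 1 1 1
  R[2]: 0 0 0 1 1 2 2 2 2 2 2
  R[3]: 0 1 1 2 2 3 3 3 3 3 3
  R[4]: 0 1 1 2 2 3 3 4 4 4 4
  R[5]: 1 2 2 3 3 4 4 5 5 5 5
  R[6]: 1 2 2 3 3 4 4 5 6 6 6
  R[7]: 1 2 2 3 3 4 4 5 6 6 7
  R[8]: 1 2 2 3 4 5 5 6 7 7 8
  R[9]: 1 2 3 4 5 6 6 7 8 8 9
  R[10]: 1 2 3 4 5 6 7 8 9 9 10
  R[11]: 1 2 3 4 5 6 7 8 9 10 11

hence w(1..11) = (4, 6, 2, 8, 1, 9, 11, 5, 3, 7, 10).

Rothe diagram D(w) (20 cells), 10 SE-corners (essential conditions):

[(2, 3, 0), (2, 5, 1), (4, 1, 0), (4, 3, 1), (4, 5, 2), (4, 7, 3), (7, 5, 3), (7, 7, 4), (7, 10, 6), (8, 3, 2)]


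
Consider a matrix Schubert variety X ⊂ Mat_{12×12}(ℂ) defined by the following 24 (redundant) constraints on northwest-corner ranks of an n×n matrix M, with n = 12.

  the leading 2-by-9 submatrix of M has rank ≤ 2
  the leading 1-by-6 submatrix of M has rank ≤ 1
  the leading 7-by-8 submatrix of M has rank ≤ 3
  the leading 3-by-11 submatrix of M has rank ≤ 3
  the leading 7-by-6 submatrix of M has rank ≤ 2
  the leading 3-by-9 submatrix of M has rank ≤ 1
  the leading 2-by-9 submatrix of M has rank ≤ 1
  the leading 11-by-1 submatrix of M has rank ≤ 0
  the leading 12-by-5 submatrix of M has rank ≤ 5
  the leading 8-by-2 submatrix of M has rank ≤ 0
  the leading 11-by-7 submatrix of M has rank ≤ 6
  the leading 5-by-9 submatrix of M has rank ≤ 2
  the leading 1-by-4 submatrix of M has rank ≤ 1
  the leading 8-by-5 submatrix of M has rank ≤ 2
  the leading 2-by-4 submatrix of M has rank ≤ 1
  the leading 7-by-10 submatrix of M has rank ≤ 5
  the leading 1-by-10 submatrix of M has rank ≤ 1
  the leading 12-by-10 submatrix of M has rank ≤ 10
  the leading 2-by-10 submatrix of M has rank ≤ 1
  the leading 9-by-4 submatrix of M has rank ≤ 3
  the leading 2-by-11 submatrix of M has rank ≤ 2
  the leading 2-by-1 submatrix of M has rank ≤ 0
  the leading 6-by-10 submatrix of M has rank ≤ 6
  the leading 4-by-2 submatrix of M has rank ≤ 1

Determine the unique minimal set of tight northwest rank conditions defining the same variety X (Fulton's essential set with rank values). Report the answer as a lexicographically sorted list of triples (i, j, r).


Rank table r_w(12×12) implied by the 24 constraints:

  i=1: 0  0  1  1  1  1  1  1  1  1  1  1
  i=2: 0  0  1  1  1  1  1  1  1  1  2  2
  i=3: 0  0  1  1  1  1  1  1  1  2  3  3
  i=4: 0  0  1  2  2  2  2  2  2  3  4  4
  i=5: 0  0  1  2  2  2  2  2  2  3  4  5
  i=6: 0  0  1  2  2  2  3  3  3  4  5  6
  i=7: 0  0  1  2  2  2  3  3  4  5  6  7
  i=8: 0  0  1  2  2  3  4  4  5  6  7  8
  i=9: 0  1  2  3  3  4  5  5  6  7  8  9
  i=10: 0  1  2  3  4  5  6  6  7  8  9  10
  i=11: 0  1  2  3  4  5  6  7  8  9  10  11
  i=12: 1  2  3  4  5  6  7  8  9  10  11  12

so w = (3, 11, 10, 4, 12, 7, 9, 6, 2, 5, 8, 1).

Rothe diagram D(w) (43 cells), 8 SE-corners (essential conditions):

[(2, 10, 1), (3, 9, 1), (5, 9, 2), (7, 6, 2), (7, 8, 3), (8, 2, 0), (8, 5, 2), (11, 1, 0)]


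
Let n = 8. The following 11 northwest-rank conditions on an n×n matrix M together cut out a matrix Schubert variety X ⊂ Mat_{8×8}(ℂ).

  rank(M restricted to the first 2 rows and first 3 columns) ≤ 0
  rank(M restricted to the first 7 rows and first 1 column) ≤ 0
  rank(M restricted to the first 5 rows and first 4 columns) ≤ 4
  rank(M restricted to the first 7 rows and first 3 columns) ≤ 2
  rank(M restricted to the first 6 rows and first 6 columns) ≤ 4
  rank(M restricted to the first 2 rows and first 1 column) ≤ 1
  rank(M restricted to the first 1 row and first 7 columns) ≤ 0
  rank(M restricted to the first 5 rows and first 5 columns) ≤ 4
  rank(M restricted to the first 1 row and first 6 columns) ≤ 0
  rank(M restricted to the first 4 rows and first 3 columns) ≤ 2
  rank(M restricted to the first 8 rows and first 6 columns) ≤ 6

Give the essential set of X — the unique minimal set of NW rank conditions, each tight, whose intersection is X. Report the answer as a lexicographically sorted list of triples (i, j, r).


The tightest implied rank at each (i,j), from the 11 conditions:

  row 1: 0, 0, 0, 0, 0, 0, 0, 1
  row 2: 0, 0, 0, 1, 1, 1, 1, 2
  row 3: 0, 1, 1, 2, 2, 2, 2, 3
  row 4: 0, 1, 2, 3, 3, 3, 3, 4
  row 5: 0, 1, 2, 3, 4, 4, 4, 5
  row 6: 0, 1, 2, 3, 4, 4, 5, 6
  row 7: 0, 1, 2, 3, 4, 5, 6, 7
  row 8: 1, 2, 3, 4, 5, 6, 7, 8

giving w = (8, 4, 2, 3, 5, 7, 6, 1) via Δ²R.

Rothe diagram D(w) (16 cells), 4 SE-corners (essential conditions):

[(1, 7, 0), (2, 3, 0), (6, 6, 4), (7, 1, 0)]


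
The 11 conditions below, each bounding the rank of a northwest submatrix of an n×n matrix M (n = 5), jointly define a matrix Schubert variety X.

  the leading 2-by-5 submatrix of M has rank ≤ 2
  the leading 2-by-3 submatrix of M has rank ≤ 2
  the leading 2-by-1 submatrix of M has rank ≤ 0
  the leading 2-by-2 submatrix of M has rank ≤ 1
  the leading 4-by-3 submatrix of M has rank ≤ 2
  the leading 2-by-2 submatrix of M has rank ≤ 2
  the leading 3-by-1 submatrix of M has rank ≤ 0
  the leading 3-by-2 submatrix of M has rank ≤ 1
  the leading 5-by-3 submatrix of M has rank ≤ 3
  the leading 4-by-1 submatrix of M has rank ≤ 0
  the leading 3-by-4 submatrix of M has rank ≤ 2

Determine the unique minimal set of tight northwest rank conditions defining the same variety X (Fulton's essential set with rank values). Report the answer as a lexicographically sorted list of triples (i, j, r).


Propagating the 11 rank bounds to every northwest block:

  R[1]: 0 1 1 1 1
  R[2]: 0 1 2 2 2
  R[3]: 0 1 2 2 3
  R[4]: 0 1 2 3 4
  R[5]: 1 2 3 4 5

second differences of R give the permutation w = (2, 3, 5, 4, 1).

|D(w)|=5, |Ess(w)|=2:

[(3, 4, 2), (4, 1, 0)]


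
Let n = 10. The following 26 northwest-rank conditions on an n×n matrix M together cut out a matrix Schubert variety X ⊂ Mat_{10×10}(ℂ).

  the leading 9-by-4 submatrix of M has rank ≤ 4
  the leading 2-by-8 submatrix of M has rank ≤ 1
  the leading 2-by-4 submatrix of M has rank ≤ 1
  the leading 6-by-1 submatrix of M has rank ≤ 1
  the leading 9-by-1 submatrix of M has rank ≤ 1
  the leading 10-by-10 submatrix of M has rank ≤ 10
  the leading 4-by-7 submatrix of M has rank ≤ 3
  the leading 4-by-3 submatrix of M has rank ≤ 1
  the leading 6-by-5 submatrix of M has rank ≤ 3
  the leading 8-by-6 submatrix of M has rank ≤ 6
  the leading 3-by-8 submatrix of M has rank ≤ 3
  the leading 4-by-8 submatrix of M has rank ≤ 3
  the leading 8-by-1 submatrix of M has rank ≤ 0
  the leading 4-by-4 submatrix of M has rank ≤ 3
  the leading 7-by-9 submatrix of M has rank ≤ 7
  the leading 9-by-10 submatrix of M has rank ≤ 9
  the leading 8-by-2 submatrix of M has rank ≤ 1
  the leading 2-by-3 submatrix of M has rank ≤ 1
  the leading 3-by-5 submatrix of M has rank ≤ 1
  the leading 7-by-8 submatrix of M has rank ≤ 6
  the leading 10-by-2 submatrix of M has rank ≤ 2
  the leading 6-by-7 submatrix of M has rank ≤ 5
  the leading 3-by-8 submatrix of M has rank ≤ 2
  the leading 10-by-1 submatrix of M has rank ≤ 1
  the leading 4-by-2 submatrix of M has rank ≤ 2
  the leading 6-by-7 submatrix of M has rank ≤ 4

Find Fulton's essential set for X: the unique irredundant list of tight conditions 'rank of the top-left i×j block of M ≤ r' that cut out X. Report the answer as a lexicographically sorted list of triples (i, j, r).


Computing R[i][j] = min implied NW-rank bound (n=10, 26 conditions):

  R[1]: 0, 1, 1, 1, 1, 1, 1, 1, 1, 1
  R[2]: 0, 1, 1, 1, 1, 1, 1, 1, 2, 2
  R[3]: 0, 1, 1, 1, 1, 2, 2, 2, 3, 3
  R[4]: 0, 1, 1, 2, 2, 3, 3, 3, 4, 4
  R[5]: 0, 1, 2, 3, 3, 4, 4, 4, 5, 5
  R[6]: 0, 1, 2, 3, 3, 4, 4, 5, 6, 6
  R[7]: 0, 1, 2, 3, 4, 5, 5, 6, 7, 7
  R[8]: 0, 1, 2, 3, 4, 5, 6, 7, 8, 8
  R[9]: 1, 2, 3, 4, 5, 6, 7, 8, 9, 9
  R[10]: 1, 2, 3, 4, 5, 6, 7, 8, 9, 10

so w = (2, 9, 6, 4, 3, 8, 5, 7, 1, 10).

Rothe diagram D(w) (20 cells), 6 SE-corners (essential conditions):

[(2, 8, 1), (3, 5, 1), (4, 3, 1), (6, 5, 3), (6, 7, 4), (8, 1, 0)]


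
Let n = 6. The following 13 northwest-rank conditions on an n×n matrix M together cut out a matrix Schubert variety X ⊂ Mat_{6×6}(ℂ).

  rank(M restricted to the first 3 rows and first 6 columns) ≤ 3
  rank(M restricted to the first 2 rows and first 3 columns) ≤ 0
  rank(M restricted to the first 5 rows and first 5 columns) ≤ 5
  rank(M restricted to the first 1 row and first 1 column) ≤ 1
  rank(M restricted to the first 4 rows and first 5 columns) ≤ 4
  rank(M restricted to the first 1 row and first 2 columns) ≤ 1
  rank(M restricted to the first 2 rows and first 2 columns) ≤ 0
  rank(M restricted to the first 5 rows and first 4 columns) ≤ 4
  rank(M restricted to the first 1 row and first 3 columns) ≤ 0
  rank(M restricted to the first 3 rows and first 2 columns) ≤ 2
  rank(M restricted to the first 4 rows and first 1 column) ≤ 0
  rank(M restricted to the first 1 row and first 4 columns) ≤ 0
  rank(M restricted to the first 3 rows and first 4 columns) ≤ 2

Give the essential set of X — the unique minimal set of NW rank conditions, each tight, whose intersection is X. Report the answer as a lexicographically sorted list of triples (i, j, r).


Rank table r_w(6×6) implied by the 13 constraints:

  R[1]: 0, 0, 0, 0, 1, 1
  R[2]: 0, 0, 0, 1, 2, 2
  R[3]: 0, 1, 1, 2, 3, 3
  R[4]: 0, 1, 2, 3, 4, 4
  R[5]: 1, 2, 3, 4, 5, 5
  R[6]: 1, 2, 3, 4, 5, 6

second differences of R give the permutation w = (5, 4, 2, 3, 1, 6).

3 SE-corners of the 9-cell Rothe diagram give Ess(w):

[(1, 4, 0), (2, 3, 0), (4, 1, 0)]


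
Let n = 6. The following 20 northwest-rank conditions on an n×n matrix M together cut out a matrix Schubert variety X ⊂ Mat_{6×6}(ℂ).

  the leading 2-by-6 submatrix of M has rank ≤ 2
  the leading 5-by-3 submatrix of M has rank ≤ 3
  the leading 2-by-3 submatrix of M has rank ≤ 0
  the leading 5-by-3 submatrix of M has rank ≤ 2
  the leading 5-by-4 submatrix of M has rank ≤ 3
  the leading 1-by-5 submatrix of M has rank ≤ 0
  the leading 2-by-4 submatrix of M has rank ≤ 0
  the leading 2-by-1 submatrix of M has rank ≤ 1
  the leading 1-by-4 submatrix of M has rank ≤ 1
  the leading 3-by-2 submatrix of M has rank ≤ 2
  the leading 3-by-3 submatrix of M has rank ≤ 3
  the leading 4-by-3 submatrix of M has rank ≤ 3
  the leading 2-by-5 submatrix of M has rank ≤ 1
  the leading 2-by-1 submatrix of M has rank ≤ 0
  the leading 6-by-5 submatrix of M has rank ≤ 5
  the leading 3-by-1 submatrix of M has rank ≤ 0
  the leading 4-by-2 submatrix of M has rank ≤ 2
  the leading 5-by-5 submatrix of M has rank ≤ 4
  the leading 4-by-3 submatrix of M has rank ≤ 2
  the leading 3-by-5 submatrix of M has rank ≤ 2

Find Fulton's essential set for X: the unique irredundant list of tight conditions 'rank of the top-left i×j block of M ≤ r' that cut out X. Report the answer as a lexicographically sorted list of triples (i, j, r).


Recovering R(i,j) via the rank-extension bound from the 20 conditions:

  row 1: 0, 0, 0, 0, 0, 1
  row 2: 0, 0, 0, 0, 1, 2
  row 3: 0, 1, 1, 1, 2, 3
  row 4: 1, 2, 2, 2, 3, 4
  row 5: 1, 2, 2, 3, 4, 5
  row 6: 1, 2, 3, 4, 5, 6

second differences of R give the permutation w = (6, 5, 2, 1, 4, 3).

ℓ(w)=11; the 4 essential cells (i,j,r):

[(1, 5, 0), (2, 4, 0), (3, 1, 0), (5, 3, 2)]


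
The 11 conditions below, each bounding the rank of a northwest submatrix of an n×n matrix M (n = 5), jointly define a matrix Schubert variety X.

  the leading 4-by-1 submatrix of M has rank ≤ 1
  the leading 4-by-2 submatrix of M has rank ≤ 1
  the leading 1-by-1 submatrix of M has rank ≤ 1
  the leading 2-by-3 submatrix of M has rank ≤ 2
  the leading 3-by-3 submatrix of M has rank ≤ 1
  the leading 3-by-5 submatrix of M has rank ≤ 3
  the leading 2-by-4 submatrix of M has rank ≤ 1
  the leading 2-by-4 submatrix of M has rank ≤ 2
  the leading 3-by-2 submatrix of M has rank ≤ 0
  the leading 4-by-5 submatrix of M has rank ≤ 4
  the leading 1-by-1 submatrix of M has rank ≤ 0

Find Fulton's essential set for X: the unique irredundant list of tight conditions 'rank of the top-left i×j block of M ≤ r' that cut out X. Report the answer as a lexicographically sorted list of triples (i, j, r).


Rank table r_w(5×5) implied by the 11 constraints:

  row 1: 0, 0, 1, 1, 1
  row 2: 0, 0, 1, 1, 2
  row 3: 0, 0, 1, 2, 3
  row 4: 1, 1, 2, 3, 4
  row 5: 1, 2, 3, 4, 5

the unique w with this rank table is (3, 5, 4, 1, 2).

2 SE-corners of the 7-cell Rothe diagram give Ess(w):

[(2, 4, 1), (3, 2, 0)]


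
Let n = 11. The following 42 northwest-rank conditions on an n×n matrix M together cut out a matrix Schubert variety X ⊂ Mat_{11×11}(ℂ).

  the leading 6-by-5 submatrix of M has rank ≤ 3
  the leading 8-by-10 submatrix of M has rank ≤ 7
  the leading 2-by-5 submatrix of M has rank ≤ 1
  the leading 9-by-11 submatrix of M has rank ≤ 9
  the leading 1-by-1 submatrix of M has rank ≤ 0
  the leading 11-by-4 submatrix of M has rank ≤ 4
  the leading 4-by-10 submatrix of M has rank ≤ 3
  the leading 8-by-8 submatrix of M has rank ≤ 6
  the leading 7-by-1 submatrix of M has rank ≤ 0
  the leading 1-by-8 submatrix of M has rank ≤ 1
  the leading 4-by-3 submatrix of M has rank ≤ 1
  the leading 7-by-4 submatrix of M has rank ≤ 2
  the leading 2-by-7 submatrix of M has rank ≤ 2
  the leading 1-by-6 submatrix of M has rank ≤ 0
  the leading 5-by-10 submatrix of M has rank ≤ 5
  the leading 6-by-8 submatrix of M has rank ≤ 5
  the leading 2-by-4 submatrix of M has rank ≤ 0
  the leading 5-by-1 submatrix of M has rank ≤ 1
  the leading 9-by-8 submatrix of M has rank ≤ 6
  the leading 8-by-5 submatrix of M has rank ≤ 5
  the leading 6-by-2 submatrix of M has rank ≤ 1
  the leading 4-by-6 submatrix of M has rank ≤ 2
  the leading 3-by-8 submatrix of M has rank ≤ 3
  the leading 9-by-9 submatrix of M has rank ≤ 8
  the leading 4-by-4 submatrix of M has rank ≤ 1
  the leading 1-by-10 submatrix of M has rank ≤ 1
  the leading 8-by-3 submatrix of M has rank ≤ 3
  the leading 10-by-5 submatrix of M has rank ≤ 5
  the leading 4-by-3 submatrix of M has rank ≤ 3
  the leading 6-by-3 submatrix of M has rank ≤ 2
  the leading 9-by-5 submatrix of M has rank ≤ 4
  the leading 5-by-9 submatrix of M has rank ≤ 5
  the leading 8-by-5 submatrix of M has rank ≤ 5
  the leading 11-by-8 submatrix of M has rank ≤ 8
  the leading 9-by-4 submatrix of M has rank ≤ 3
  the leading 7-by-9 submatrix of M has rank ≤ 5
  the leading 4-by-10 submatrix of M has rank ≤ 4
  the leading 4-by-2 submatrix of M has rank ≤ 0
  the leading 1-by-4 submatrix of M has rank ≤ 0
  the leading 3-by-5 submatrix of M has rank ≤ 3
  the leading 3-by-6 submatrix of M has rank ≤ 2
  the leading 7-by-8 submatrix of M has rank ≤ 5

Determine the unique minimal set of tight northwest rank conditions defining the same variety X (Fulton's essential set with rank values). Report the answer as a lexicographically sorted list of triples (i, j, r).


The tightest implied rank at each (i,j), from the 42 conditions:

  R[1]: 0, 0, 0, 0, 0, 0, 1, 1, 1, 1, 1
  R[2]: 0, 0, 0, 0, 1, 1, 2, 2, 2, 2, 2
  R[3]: 0, 0, 1, 1, 2, 2, 3, 3, 3, 3, 3
  R[4]: 0, 0, 1, 1, 2, 2, 3, 3, 3, 3, 4
  R[5]: 0, 1, 2, 2, 3, 3, 4, 4, 4, 4, 5
  R[6]: 0, 1, 2, 2, 3, 4, 5, 5, 5, 5, 6
  R[7]: 0, 1, 2, 2, 3, 4, 5, 5, 5, 6, 7
  R[8]: 1, 2, 3, 3, 4, 5, 6, 6, 6, 7, 8
  R[9]: 1, 2, 3, 3, 4, 5, 6, 6, 7, 8, 9
  R[10]: 1, 2, 3, 4, 5, 6, 7, 7, 8, 9, 10
  R[11]: 1, 2, 3, 4, 5, 6, 7, 8, 9, 10, 11

reading off 1-entries of Δ²R: w = (7, 5, 3, 11, 2, 6, 10, 1, 9, 4, 8).

Rothe diagram D(w) (28 cells), 11 SE-corners (essential conditions):

[(1, 6, 0), (2, 4, 0), (4, 2, 0), (4, 4, 1), (4, 6, 2), (4, 10, 3), (7, 1, 0), (7, 4, 2), (7, 9, 5), (9, 4, 3), (9, 8, 6)]


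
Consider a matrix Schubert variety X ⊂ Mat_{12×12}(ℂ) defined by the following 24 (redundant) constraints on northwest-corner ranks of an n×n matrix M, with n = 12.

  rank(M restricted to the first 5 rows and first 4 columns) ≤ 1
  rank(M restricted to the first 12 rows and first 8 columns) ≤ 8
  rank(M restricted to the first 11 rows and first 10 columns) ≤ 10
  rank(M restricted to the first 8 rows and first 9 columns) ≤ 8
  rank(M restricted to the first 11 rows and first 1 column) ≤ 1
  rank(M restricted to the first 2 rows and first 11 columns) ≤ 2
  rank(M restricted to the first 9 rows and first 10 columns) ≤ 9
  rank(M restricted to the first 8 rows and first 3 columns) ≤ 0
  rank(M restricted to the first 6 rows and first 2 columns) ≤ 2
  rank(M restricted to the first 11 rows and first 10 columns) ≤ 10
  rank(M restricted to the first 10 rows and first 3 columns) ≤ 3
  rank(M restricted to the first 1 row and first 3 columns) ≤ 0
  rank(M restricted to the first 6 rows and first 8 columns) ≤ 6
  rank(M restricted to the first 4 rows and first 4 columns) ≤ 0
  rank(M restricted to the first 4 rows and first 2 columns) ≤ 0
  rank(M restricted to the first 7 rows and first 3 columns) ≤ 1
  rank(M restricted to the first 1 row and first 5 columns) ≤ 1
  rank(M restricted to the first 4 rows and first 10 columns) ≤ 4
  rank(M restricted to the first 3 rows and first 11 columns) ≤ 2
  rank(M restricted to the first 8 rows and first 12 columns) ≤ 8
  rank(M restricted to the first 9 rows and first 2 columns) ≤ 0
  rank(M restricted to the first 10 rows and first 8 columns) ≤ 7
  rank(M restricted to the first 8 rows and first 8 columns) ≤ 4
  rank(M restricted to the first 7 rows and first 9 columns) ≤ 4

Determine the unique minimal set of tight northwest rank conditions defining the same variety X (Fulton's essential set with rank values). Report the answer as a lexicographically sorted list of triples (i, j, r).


Computing R[i][j] = min implied NW-rank bound (n=12, 24 conditions):

  i=1: 0 | 0 | 0 | 0 | 1 | 1 | 1 | 1 | 1 | 1 | 1 | 1
  i=2: 0 | 0 | 0 | 0 | 1 | 2 | 2 | 2 | 2 | 2 | 2 | 2
  i=3: 0 | 0 | 0 | 0 | 1 | 2 | 2 | 2 | 2 | 2 | 2 | 3
  i=4: 0 | 0 | 0 | 0 | 1 | 2 | 3 | 3 | 3 | 3 | 3 | 4
  i=5: 0 | 0 | 0 | 1 | 2 | 3 | 4 | 4 | 4 | 4 | 4 | 5
  i=6: 0 | 0 | 0 | 1 | 2 | 3 | 4 | 4 | 4 | 5 | 5 | 6
  i=7: 0 | 0 | 0 | 1 | 2 | 3 | 4 | 4 | 4 | 5 | 6 | 7
  i=8: 0 | 0 | 0 | 1 | 2 | 3 | 4 | 4 | 5 | 6 | 7 | 8
  i=9: 0 | 0 | 1 | 2 | 3 | 4 | 5 | 5 | 6 | 7 | 8 | 9
  i=10: 1 | 1 | 2 | 3 | 4 | 5 | 6 | 6 | 7 | 8 | 9 | 10
  i=11: 1 | 2 | 3 | 4 | 5 | 6 | 7 | 7 | 8 | 9 | 10 | 11
  i=12: 1 | 2 | 3 | 4 | 5 | 6 | 7 | 8 | 9 | 10 | 11 | 12

giving w = (5, 6, 12, 7, 4, 10, 11, 9, 3, 1, 2, 8) via Δ²R.

Fulton essential set (6 of the 40 Rothe cells):

[(3, 11, 2), (4, 4, 0), (7, 9, 4), (8, 3, 0), (8, 8, 4), (9, 2, 0)]


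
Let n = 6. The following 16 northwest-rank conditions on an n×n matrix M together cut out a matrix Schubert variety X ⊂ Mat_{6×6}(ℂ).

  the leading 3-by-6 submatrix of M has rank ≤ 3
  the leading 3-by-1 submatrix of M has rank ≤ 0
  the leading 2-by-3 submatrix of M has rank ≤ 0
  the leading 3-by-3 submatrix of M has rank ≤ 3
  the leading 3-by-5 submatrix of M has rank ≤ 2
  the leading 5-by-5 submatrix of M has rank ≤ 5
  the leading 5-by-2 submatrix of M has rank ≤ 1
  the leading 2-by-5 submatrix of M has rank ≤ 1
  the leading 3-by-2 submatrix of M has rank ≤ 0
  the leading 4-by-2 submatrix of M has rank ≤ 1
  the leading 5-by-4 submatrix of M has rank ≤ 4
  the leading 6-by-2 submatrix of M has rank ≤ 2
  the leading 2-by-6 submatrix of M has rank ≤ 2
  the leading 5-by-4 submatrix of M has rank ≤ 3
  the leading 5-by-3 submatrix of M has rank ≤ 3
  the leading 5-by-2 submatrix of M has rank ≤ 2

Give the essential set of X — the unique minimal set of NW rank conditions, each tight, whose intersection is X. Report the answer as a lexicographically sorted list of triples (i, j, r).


Computing R[i][j] = min implied NW-rank bound (n=6, 16 conditions):

  R[1]: 0  0  0  1  1  1
  R[2]: 0  0  0  1  1  2
  R[3]: 0  0  1  2  2  3
  R[4]: 1  1  2  3  3  4
  R[5]: 1  1  2  3  4  5
  R[6]: 1  2  3  4  5  6

reading off 1-entries of Δ²R: w = (4, 6, 3, 1, 5, 2).

Rothe diagram D(w) (10 cells), 4 SE-corners (essential conditions):

[(2, 3, 0), (2, 5, 1), (3, 2, 0), (5, 2, 1)]


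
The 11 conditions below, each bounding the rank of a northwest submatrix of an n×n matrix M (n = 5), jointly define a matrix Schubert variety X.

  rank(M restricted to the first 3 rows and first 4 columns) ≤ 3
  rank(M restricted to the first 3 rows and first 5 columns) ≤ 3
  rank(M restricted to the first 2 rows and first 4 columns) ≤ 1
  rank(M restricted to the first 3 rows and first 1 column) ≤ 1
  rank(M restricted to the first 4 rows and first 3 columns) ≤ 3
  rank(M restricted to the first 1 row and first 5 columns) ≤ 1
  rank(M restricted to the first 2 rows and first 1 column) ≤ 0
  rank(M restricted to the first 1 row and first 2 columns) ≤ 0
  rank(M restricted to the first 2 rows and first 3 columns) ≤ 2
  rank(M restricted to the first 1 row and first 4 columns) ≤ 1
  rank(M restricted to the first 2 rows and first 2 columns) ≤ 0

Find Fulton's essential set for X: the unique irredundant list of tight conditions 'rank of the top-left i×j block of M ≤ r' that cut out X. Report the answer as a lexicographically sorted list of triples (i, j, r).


The tightest implied rank at each (i,j), from the 11 conditions:

  row 1: 0, 0, 1, 1, 1
  row 2: 0, 0, 1, 1, 2
  row 3: 1, 1, 2, 2, 3
  row 4: 1, 2, 3, 3, 4
  row 5: 1, 2, 3, 4, 5

hence w(1..5) = (3, 5, 1, 2, 4).

ℓ(w)=5; the 2 essential cells (i,j,r):

[(2, 2, 0), (2, 4, 1)]


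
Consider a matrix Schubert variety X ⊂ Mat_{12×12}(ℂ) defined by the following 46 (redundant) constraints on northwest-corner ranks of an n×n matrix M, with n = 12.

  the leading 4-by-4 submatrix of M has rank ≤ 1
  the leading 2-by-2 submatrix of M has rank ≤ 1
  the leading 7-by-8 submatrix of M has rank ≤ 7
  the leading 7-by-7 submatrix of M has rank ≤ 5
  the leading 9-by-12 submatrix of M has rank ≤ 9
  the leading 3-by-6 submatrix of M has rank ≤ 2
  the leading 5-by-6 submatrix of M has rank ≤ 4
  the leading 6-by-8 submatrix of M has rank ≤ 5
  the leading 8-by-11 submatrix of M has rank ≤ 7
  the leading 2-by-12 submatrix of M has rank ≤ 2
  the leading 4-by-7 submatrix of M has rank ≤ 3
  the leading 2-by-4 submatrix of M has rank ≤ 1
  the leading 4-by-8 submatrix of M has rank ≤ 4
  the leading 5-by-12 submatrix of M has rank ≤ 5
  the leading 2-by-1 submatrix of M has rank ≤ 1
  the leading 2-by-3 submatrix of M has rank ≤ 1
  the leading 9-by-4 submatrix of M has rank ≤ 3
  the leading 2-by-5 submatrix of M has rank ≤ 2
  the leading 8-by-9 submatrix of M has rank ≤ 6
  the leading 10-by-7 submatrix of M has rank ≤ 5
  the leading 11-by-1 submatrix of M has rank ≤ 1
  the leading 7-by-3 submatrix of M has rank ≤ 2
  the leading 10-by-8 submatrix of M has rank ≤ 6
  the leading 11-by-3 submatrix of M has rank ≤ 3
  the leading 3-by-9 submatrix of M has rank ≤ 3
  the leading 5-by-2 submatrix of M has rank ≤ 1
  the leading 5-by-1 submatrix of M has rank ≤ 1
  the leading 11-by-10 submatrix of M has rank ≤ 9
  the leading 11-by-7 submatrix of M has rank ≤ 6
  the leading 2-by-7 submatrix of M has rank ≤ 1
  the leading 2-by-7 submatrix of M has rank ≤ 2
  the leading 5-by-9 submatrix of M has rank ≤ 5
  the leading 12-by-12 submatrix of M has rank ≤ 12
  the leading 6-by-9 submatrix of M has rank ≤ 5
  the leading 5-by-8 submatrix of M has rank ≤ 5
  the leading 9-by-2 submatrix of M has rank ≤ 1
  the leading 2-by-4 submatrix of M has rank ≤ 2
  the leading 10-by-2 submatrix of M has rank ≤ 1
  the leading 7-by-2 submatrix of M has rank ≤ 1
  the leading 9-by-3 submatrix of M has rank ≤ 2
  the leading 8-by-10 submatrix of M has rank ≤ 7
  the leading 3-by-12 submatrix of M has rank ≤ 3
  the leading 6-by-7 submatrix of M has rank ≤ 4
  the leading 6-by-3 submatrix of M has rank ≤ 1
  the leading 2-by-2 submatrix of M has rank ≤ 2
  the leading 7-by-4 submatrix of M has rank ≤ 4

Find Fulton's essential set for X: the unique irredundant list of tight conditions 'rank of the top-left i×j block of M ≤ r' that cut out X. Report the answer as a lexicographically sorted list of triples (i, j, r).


Recovering R(i,j) via the rank-extension bound from the 46 conditions:

  R[1]: 1  1  1  1  1  1  1  1  1  1  1  1
  R[2]: 1  1  1  1  1  1  1  2  2  2  2  2
  R[3]: 1  1  1  1  2  2  2  3  3  3  3  3
  R[4]: 1  1  1  1  2  3  3  4  4  4  4  4
  R[5]: 1  1  1  2  3  4  4  5  5  5  5  5
  R[6]: 1  1  1  2  3  4  4  5  5  6  6  6
  R[7]: 1  1  2  3  4  5  5  6  6  7  7  7
  R[8]: 1  1  2  3  4  5  5  6  6  7  7  8
  R[9]: 1  1  2  3  4  5  5  6  7  8  8  9
  R[10]: 1  1  2  3  4  5  5  6  7  8  9  10
  R[11]: 1  2  3  4  5  6  6  7  8  9  10  11
  R[12]: 1  2  3  4  5  6  7  8  9  10  11  12

second differences of R give the permutation w = (1, 8, 5, 6, 4, 10, 3, 12, 9, 11, 2, 7).

Rothe diagram D(w) (27 cells), 9 SE-corners (essential conditions):

[(2, 7, 1), (4, 4, 1), (6, 3, 1), (6, 7, 4), (6, 9, 5), (8, 9, 6), (8, 11, 7), (10, 2, 1), (10, 7, 5)]


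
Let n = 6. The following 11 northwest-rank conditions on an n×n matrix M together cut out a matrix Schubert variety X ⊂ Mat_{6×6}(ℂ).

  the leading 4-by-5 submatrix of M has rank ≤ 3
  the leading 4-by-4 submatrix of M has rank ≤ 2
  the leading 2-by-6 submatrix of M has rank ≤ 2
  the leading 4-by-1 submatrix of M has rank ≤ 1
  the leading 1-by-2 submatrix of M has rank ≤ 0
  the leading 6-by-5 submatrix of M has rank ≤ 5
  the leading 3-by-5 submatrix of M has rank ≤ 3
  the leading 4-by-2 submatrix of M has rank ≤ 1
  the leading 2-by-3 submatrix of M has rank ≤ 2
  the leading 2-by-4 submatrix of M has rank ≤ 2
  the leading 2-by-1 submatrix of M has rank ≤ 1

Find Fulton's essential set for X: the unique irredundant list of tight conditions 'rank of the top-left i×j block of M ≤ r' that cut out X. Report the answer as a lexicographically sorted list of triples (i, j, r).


Reconstructing r_w from the 11 given conditions:

  row 1: 0 0 1 1 1 1
  row 2: 1 1 2 2 2 2
  row 3: 1 1 2 2 3 3
  row 4: 1 1 2 2 3 4
  row 5: 1 2 3 3 4 5
  row 6: 1 2 3 4 5 6

hence w(1..6) = (3, 1, 5, 6, 2, 4).

Rothe diagram D(w) (6 cells), 3 SE-corners (essential conditions):

[(1, 2, 0), (4, 2, 1), (4, 4, 2)]


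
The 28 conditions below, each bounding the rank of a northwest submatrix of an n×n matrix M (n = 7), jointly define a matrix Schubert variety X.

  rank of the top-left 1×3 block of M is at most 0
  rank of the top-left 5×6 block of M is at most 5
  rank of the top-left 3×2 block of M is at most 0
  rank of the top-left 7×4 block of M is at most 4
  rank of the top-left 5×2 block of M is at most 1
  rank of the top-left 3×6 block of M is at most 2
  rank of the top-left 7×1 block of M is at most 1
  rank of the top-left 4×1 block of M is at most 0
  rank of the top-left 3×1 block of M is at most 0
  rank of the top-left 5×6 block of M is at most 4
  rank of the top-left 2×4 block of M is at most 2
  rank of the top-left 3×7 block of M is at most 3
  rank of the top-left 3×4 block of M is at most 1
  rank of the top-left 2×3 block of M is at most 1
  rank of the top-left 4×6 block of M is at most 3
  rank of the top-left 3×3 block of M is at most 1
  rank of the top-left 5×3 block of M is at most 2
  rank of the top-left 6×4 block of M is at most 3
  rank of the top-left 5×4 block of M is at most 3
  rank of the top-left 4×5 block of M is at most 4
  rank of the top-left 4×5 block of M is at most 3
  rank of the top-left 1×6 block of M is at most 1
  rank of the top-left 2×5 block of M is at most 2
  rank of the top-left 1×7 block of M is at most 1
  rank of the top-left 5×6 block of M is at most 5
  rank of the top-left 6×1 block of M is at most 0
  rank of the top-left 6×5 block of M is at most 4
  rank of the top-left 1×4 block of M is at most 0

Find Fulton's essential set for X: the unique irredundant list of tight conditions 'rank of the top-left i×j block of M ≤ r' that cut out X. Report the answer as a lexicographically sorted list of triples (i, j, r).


Rank table r_w(7×7) implied by the 28 constraints:

  R[1]: 0 0 0 0 1 1 1
  R[2]: 0 0 1 1 2 2 2
  R[3]: 0 0 1 1 2 2 3
  R[4]: 0 1 2 2 3 3 4
  R[5]: 0 1 2 3 4 4 5
  R[6]: 0 1 2 3 4 5 6
  R[7]: 1 2 3 4 5 6 7

reading off 1-entries of Δ²R: w = (5, 3, 7, 2, 4, 6, 1).

ℓ(w)=13; the 5 essential cells (i,j,r):

[(1, 4, 0), (3, 2, 0), (3, 4, 1), (3, 6, 2), (6, 1, 0)]


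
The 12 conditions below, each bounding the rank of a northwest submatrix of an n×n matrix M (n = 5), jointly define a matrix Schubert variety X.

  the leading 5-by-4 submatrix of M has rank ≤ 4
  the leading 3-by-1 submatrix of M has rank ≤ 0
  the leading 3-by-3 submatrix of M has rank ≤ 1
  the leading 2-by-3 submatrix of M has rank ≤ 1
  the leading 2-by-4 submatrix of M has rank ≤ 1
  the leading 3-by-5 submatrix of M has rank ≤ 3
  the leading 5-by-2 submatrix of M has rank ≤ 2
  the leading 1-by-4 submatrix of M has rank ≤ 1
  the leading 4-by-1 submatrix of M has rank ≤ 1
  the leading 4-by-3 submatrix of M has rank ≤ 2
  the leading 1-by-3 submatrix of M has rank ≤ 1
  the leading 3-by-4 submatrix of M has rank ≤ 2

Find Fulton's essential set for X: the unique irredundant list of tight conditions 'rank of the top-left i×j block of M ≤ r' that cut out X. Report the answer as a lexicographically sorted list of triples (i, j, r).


Propagating the 12 rank bounds to every northwest block:

  row 1: 0 1 1 1 1
  row 2: 0 1 1 1 2
  row 3: 0 1 1 2 3
  row 4: 1 2 2 3 4
  row 5: 1 2 3 4 5

reading off 1-entries of Δ²R: w = (2, 5, 4, 1, 3).

|D(w)|=6, |Ess(w)|=3:

[(2, 4, 1), (3, 1, 0), (3, 3, 1)]


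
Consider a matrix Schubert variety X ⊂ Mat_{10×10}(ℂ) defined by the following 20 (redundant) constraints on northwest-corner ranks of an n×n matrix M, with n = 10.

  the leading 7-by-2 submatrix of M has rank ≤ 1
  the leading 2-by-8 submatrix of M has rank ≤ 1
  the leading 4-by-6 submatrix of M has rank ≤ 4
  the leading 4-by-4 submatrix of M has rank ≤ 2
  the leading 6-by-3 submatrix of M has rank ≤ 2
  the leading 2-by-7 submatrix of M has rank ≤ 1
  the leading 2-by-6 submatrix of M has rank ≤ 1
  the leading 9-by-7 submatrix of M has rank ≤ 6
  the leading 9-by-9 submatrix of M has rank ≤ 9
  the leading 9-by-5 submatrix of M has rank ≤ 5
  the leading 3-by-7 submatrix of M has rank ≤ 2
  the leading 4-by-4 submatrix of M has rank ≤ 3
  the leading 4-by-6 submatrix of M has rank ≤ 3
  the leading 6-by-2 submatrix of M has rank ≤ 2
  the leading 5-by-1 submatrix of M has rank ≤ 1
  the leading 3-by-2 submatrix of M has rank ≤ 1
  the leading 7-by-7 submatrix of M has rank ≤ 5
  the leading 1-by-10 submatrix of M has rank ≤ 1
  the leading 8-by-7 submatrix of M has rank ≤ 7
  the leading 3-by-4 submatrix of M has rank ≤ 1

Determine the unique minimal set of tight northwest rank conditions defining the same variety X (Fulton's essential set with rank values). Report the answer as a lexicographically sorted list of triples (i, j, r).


Recovering R(i,j) via the rank-extension bound from the 20 conditions:

  row 1: 1 1 1 1 1 1 1 1 1 1
  row 2: 1 1 1 1 1 1 1 1 2 2
  row 3: 1 1 1 1 2 2 2 2 3 3
  row 4: 1 1 2 2 3 3 3 3 4 4
  row 5: 1 1 2 3 4 4 4 4 5 5
  row 6: 1 1 2 3 4 5 5 5 6 6
  row 7: 1 1 2 3 4 5 5 6 7 7
  row 8: 1 2 3 4 5 6 6 7 8 8
  row 9: 1 2 3 4 5 6 6 7 8 9
  row 10: 1 2 3 4 5 6 7 8 9 10

hence w(1..10) = (1, 9, 5, 3, 4, 6, 8, 2, 10, 7).

5 SE-corners of the 16-cell Rothe diagram give Ess(w):

[(2, 8, 1), (3, 4, 1), (7, 2, 1), (7, 7, 5), (9, 7, 6)]
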